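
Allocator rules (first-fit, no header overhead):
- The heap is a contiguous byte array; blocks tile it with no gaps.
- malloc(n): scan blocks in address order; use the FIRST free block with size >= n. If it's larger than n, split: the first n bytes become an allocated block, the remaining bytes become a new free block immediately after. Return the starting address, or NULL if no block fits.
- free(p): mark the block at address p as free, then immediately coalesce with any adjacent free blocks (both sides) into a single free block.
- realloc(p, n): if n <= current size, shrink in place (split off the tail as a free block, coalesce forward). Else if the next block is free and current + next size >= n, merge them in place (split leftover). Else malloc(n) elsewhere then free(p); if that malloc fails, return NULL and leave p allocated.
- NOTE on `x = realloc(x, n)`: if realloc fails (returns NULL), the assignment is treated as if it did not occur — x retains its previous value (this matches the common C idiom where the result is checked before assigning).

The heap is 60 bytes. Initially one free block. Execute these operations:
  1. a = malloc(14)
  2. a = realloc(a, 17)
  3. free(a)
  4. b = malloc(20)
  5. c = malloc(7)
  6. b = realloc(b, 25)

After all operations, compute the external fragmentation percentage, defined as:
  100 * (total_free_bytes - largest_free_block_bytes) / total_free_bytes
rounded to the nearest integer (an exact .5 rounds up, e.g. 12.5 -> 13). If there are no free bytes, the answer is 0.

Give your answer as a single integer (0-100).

Op 1: a = malloc(14) -> a = 0; heap: [0-13 ALLOC][14-59 FREE]
Op 2: a = realloc(a, 17) -> a = 0; heap: [0-16 ALLOC][17-59 FREE]
Op 3: free(a) -> (freed a); heap: [0-59 FREE]
Op 4: b = malloc(20) -> b = 0; heap: [0-19 ALLOC][20-59 FREE]
Op 5: c = malloc(7) -> c = 20; heap: [0-19 ALLOC][20-26 ALLOC][27-59 FREE]
Op 6: b = realloc(b, 25) -> b = 27; heap: [0-19 FREE][20-26 ALLOC][27-51 ALLOC][52-59 FREE]
Free blocks: [20 8] total_free=28 largest=20 -> 100*(28-20)/28 = 800/28 ≈ 28.571 -> rounds to 29

Answer: 29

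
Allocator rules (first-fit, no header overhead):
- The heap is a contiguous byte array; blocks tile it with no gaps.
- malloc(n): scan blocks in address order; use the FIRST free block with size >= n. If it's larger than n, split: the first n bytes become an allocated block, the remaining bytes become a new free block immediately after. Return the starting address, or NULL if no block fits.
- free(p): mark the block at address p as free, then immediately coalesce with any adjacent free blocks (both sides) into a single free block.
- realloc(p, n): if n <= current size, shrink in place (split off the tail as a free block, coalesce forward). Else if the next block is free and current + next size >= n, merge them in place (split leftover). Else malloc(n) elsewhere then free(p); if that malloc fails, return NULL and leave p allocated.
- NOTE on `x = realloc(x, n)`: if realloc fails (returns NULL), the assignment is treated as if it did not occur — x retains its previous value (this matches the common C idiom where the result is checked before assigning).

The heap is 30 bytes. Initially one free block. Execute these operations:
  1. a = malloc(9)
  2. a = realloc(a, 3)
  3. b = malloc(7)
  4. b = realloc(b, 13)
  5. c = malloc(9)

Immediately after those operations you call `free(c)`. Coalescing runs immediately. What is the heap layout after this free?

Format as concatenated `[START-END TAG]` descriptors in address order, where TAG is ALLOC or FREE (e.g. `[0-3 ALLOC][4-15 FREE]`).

Op 1: a = malloc(9) -> a = 0; heap: [0-8 ALLOC][9-29 FREE]
Op 2: a = realloc(a, 3) -> a = 0; heap: [0-2 ALLOC][3-29 FREE]
Op 3: b = malloc(7) -> b = 3; heap: [0-2 ALLOC][3-9 ALLOC][10-29 FREE]
Op 4: b = realloc(b, 13) -> b = 3; heap: [0-2 ALLOC][3-15 ALLOC][16-29 FREE]
Op 5: c = malloc(9) -> c = 16; heap: [0-2 ALLOC][3-15 ALLOC][16-24 ALLOC][25-29 FREE]
free(c): c = 16 -> block [16-24 ALLOC]; mark free, coalesce with adjacent free neighbors -> [0-2 ALLOC][3-15 ALLOC][16-29 FREE]

Answer: [0-2 ALLOC][3-15 ALLOC][16-29 FREE]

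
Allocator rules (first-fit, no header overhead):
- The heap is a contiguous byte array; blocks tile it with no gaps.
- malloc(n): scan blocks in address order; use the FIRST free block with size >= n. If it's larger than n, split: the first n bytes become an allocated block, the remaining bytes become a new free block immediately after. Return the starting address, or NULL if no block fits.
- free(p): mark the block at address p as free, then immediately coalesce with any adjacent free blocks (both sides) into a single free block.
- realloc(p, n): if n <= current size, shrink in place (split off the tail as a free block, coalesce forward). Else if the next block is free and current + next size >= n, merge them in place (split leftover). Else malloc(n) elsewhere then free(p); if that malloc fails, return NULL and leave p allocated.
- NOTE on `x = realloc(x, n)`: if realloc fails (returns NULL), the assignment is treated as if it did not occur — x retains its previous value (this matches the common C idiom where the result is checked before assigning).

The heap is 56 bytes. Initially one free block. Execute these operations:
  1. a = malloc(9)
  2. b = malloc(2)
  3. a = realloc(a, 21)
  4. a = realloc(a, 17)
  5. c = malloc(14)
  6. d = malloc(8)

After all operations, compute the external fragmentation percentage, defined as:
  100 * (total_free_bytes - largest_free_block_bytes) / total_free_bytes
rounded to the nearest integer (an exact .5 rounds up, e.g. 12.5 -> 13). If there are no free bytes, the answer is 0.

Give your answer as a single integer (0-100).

Op 1: a = malloc(9) -> a = 0; heap: [0-8 ALLOC][9-55 FREE]
Op 2: b = malloc(2) -> b = 9; heap: [0-8 ALLOC][9-10 ALLOC][11-55 FREE]
Op 3: a = realloc(a, 21) -> a = 11; heap: [0-8 FREE][9-10 ALLOC][11-31 ALLOC][32-55 FREE]
Op 4: a = realloc(a, 17) -> a = 11; heap: [0-8 FREE][9-10 ALLOC][11-27 ALLOC][28-55 FREE]
Op 5: c = malloc(14) -> c = 28; heap: [0-8 FREE][9-10 ALLOC][11-27 ALLOC][28-41 ALLOC][42-55 FREE]
Op 6: d = malloc(8) -> d = 0; heap: [0-7 ALLOC][8-8 FREE][9-10 ALLOC][11-27 ALLOC][28-41 ALLOC][42-55 FREE]
Free blocks: [1 14] total_free=15 largest=14 -> 100*(15-14)/15 = 100/15 ≈ 6.667 -> rounds to 7

Answer: 7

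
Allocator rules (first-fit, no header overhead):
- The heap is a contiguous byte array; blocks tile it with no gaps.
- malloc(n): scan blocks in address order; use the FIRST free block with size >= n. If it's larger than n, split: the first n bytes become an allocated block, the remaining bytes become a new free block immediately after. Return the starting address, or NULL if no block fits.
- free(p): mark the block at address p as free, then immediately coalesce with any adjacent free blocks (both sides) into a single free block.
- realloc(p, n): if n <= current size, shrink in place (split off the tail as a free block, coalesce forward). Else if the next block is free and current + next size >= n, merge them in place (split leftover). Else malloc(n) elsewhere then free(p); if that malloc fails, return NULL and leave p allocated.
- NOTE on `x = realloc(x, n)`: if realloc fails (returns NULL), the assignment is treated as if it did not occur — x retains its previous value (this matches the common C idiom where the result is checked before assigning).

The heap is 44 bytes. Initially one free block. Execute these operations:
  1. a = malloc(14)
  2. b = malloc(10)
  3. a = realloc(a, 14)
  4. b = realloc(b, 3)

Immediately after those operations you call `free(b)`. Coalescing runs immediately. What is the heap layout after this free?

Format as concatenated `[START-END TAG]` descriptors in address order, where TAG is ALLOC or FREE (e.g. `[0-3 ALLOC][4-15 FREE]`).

Op 1: a = malloc(14) -> a = 0; heap: [0-13 ALLOC][14-43 FREE]
Op 2: b = malloc(10) -> b = 14; heap: [0-13 ALLOC][14-23 ALLOC][24-43 FREE]
Op 3: a = realloc(a, 14) -> a = 0; heap: [0-13 ALLOC][14-23 ALLOC][24-43 FREE]
Op 4: b = realloc(b, 3) -> b = 14; heap: [0-13 ALLOC][14-16 ALLOC][17-43 FREE]
free(b): b = 14 -> block [14-16 ALLOC]; mark free, coalesce with adjacent free neighbors -> [0-13 ALLOC][14-43 FREE]

Answer: [0-13 ALLOC][14-43 FREE]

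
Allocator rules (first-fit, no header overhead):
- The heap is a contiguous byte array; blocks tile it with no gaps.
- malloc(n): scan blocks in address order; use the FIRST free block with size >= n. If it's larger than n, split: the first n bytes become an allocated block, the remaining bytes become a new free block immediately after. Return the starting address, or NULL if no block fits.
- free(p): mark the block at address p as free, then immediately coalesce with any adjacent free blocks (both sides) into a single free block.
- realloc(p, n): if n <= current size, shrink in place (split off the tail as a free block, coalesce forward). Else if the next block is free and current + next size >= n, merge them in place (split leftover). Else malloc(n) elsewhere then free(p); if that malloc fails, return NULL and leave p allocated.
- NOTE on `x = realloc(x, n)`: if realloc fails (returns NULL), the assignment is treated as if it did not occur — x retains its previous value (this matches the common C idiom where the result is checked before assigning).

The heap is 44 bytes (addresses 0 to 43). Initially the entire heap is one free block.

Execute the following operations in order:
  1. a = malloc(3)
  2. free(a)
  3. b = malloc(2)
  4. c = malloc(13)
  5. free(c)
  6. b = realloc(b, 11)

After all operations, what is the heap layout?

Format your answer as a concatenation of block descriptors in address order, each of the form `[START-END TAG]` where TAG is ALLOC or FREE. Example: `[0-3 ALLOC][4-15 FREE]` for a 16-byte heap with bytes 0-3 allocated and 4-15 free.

Op 1: a = malloc(3) -> a = 0; heap: [0-2 ALLOC][3-43 FREE]
Op 2: free(a) -> (freed a); heap: [0-43 FREE]
Op 3: b = malloc(2) -> b = 0; heap: [0-1 ALLOC][2-43 FREE]
Op 4: c = malloc(13) -> c = 2; heap: [0-1 ALLOC][2-14 ALLOC][15-43 FREE]
Op 5: free(c) -> (freed c); heap: [0-1 ALLOC][2-43 FREE]
Op 6: b = realloc(b, 11) -> b = 0; heap: [0-10 ALLOC][11-43 FREE]

Answer: [0-10 ALLOC][11-43 FREE]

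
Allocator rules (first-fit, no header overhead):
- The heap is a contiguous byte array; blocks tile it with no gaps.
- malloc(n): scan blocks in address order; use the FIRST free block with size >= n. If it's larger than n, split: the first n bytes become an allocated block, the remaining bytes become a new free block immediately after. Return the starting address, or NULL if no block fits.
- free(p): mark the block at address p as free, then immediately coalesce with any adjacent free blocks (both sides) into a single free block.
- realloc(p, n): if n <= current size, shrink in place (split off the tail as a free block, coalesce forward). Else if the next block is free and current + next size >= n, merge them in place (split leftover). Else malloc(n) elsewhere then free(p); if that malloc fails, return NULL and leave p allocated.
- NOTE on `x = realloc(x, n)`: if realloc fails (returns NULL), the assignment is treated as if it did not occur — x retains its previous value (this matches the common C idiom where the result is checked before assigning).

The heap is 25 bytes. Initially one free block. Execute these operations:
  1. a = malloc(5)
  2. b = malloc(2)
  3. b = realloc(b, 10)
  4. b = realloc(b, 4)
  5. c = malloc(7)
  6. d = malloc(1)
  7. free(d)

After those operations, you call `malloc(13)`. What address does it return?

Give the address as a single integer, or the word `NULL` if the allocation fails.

Answer: NULL

Derivation:
Op 1: a = malloc(5) -> a = 0; heap: [0-4 ALLOC][5-24 FREE]
Op 2: b = malloc(2) -> b = 5; heap: [0-4 ALLOC][5-6 ALLOC][7-24 FREE]
Op 3: b = realloc(b, 10) -> b = 5; heap: [0-4 ALLOC][5-14 ALLOC][15-24 FREE]
Op 4: b = realloc(b, 4) -> b = 5; heap: [0-4 ALLOC][5-8 ALLOC][9-24 FREE]
Op 5: c = malloc(7) -> c = 9; heap: [0-4 ALLOC][5-8 ALLOC][9-15 ALLOC][16-24 FREE]
Op 6: d = malloc(1) -> d = 16; heap: [0-4 ALLOC][5-8 ALLOC][9-15 ALLOC][16-16 ALLOC][17-24 FREE]
Op 7: free(d) -> (freed d); heap: [0-4 ALLOC][5-8 ALLOC][9-15 ALLOC][16-24 FREE]
malloc(13): first-fit scan over [0-4 ALLOC][5-8 ALLOC][9-15 ALLOC][16-24 FREE] -> NULL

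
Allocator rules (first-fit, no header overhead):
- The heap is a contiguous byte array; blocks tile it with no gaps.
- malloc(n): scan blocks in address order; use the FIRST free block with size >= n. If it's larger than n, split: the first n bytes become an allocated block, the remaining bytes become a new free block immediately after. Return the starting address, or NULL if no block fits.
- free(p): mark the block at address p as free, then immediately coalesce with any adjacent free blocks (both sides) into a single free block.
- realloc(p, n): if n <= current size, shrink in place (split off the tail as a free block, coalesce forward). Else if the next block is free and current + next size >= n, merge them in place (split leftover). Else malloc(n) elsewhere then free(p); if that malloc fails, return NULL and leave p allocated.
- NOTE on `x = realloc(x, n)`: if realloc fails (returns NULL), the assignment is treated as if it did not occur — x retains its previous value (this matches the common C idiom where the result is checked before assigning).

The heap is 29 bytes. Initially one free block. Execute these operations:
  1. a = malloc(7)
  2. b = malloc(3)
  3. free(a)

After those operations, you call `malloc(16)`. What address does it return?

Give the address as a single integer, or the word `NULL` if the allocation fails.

Answer: 10

Derivation:
Op 1: a = malloc(7) -> a = 0; heap: [0-6 ALLOC][7-28 FREE]
Op 2: b = malloc(3) -> b = 7; heap: [0-6 ALLOC][7-9 ALLOC][10-28 FREE]
Op 3: free(a) -> (freed a); heap: [0-6 FREE][7-9 ALLOC][10-28 FREE]
malloc(16): first-fit scan over [0-6 FREE][7-9 ALLOC][10-28 FREE] -> 10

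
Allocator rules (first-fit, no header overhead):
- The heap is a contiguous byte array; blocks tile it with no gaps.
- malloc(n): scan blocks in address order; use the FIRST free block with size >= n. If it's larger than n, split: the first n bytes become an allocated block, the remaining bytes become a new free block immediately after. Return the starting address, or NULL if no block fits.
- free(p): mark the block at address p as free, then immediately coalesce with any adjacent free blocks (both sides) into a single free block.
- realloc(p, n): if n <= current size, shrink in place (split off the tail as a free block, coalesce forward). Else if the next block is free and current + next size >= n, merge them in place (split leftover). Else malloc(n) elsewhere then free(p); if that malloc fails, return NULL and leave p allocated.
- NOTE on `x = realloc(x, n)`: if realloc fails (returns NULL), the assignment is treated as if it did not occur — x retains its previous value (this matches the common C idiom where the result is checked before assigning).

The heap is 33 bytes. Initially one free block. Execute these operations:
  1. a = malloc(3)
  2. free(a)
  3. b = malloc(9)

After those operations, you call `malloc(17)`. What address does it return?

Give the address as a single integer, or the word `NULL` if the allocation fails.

Answer: 9

Derivation:
Op 1: a = malloc(3) -> a = 0; heap: [0-2 ALLOC][3-32 FREE]
Op 2: free(a) -> (freed a); heap: [0-32 FREE]
Op 3: b = malloc(9) -> b = 0; heap: [0-8 ALLOC][9-32 FREE]
malloc(17): first-fit scan over [0-8 ALLOC][9-32 FREE] -> 9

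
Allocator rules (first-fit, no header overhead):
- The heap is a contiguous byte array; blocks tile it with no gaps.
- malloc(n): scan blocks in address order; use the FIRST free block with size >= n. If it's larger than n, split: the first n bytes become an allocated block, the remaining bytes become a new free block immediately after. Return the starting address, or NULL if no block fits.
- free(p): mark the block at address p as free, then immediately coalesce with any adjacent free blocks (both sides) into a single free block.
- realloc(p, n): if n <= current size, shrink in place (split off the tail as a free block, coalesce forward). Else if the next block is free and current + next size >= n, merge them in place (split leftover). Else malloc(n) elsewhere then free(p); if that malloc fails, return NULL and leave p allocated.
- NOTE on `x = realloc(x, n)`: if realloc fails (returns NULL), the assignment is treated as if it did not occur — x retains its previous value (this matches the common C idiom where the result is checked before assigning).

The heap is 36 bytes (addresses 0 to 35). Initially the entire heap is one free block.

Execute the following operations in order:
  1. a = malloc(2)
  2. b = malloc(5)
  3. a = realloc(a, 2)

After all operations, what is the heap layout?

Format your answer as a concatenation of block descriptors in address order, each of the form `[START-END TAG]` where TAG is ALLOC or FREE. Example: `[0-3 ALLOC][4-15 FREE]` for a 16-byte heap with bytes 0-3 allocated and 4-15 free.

Answer: [0-1 ALLOC][2-6 ALLOC][7-35 FREE]

Derivation:
Op 1: a = malloc(2) -> a = 0; heap: [0-1 ALLOC][2-35 FREE]
Op 2: b = malloc(5) -> b = 2; heap: [0-1 ALLOC][2-6 ALLOC][7-35 FREE]
Op 3: a = realloc(a, 2) -> a = 0; heap: [0-1 ALLOC][2-6 ALLOC][7-35 FREE]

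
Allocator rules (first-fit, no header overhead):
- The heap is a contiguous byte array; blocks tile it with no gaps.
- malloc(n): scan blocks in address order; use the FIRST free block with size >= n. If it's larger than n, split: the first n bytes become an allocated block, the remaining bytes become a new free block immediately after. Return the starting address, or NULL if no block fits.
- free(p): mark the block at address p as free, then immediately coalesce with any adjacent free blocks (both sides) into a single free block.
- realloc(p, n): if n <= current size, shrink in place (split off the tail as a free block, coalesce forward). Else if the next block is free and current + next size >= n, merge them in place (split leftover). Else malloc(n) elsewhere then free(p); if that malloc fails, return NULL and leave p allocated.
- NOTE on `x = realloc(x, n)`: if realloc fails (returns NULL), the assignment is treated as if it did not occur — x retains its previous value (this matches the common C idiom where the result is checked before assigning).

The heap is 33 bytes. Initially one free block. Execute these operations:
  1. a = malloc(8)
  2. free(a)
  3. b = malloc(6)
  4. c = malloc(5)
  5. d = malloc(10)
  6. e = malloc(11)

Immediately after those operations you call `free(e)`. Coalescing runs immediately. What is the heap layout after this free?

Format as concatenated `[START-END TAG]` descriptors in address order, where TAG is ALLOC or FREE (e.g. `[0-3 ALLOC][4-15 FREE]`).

Op 1: a = malloc(8) -> a = 0; heap: [0-7 ALLOC][8-32 FREE]
Op 2: free(a) -> (freed a); heap: [0-32 FREE]
Op 3: b = malloc(6) -> b = 0; heap: [0-5 ALLOC][6-32 FREE]
Op 4: c = malloc(5) -> c = 6; heap: [0-5 ALLOC][6-10 ALLOC][11-32 FREE]
Op 5: d = malloc(10) -> d = 11; heap: [0-5 ALLOC][6-10 ALLOC][11-20 ALLOC][21-32 FREE]
Op 6: e = malloc(11) -> e = 21; heap: [0-5 ALLOC][6-10 ALLOC][11-20 ALLOC][21-31 ALLOC][32-32 FREE]
free(e): e = 21 -> block [21-31 ALLOC]; mark free, coalesce with adjacent free neighbors -> [0-5 ALLOC][6-10 ALLOC][11-20 ALLOC][21-32 FREE]

Answer: [0-5 ALLOC][6-10 ALLOC][11-20 ALLOC][21-32 FREE]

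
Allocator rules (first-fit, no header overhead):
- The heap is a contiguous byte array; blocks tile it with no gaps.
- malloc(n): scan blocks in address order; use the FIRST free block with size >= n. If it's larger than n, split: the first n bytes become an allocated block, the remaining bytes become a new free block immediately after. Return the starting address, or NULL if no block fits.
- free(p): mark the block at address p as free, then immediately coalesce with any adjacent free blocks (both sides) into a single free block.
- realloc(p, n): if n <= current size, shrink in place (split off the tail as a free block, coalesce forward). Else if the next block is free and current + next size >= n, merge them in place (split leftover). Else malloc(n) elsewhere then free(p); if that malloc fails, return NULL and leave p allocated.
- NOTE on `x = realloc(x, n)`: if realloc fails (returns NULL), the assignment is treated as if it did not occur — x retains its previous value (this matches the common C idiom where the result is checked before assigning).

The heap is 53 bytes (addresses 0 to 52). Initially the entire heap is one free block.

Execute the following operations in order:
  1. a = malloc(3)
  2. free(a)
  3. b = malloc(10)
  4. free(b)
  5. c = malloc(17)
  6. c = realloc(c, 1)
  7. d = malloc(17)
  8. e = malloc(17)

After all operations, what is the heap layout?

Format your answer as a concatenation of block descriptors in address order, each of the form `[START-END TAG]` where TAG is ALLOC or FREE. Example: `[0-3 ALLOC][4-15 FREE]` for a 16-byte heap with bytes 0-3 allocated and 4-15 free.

Answer: [0-0 ALLOC][1-17 ALLOC][18-34 ALLOC][35-52 FREE]

Derivation:
Op 1: a = malloc(3) -> a = 0; heap: [0-2 ALLOC][3-52 FREE]
Op 2: free(a) -> (freed a); heap: [0-52 FREE]
Op 3: b = malloc(10) -> b = 0; heap: [0-9 ALLOC][10-52 FREE]
Op 4: free(b) -> (freed b); heap: [0-52 FREE]
Op 5: c = malloc(17) -> c = 0; heap: [0-16 ALLOC][17-52 FREE]
Op 6: c = realloc(c, 1) -> c = 0; heap: [0-0 ALLOC][1-52 FREE]
Op 7: d = malloc(17) -> d = 1; heap: [0-0 ALLOC][1-17 ALLOC][18-52 FREE]
Op 8: e = malloc(17) -> e = 18; heap: [0-0 ALLOC][1-17 ALLOC][18-34 ALLOC][35-52 FREE]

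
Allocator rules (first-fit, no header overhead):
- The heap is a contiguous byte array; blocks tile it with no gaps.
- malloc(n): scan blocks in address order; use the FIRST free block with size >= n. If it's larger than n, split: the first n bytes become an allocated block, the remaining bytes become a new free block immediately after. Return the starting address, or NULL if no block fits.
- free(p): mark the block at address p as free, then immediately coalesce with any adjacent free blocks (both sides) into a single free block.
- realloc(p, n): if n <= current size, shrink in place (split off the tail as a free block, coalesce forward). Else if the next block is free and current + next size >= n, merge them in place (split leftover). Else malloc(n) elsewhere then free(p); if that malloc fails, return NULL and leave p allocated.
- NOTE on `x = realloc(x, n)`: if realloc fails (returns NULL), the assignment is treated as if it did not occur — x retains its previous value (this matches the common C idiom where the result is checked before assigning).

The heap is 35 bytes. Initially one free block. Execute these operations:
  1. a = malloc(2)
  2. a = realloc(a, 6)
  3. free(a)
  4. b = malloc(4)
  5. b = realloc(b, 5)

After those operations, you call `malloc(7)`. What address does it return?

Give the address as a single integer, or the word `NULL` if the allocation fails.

Answer: 5

Derivation:
Op 1: a = malloc(2) -> a = 0; heap: [0-1 ALLOC][2-34 FREE]
Op 2: a = realloc(a, 6) -> a = 0; heap: [0-5 ALLOC][6-34 FREE]
Op 3: free(a) -> (freed a); heap: [0-34 FREE]
Op 4: b = malloc(4) -> b = 0; heap: [0-3 ALLOC][4-34 FREE]
Op 5: b = realloc(b, 5) -> b = 0; heap: [0-4 ALLOC][5-34 FREE]
malloc(7): first-fit scan over [0-4 ALLOC][5-34 FREE] -> 5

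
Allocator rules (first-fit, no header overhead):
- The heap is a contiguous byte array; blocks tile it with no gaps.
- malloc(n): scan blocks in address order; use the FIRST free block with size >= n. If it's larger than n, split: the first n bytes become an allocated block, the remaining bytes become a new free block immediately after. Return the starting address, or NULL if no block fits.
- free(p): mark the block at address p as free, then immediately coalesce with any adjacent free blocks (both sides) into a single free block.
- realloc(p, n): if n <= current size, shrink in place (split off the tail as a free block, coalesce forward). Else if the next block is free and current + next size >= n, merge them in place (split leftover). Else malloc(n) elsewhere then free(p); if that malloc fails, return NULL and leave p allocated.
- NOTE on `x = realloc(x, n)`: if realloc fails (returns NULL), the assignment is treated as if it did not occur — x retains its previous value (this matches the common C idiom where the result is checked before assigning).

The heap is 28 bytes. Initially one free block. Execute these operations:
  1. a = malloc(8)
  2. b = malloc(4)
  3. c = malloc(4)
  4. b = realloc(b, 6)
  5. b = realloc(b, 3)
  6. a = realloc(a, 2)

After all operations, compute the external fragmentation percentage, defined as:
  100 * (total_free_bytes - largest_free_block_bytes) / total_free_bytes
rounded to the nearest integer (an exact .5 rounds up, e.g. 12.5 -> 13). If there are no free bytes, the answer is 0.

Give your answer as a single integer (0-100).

Op 1: a = malloc(8) -> a = 0; heap: [0-7 ALLOC][8-27 FREE]
Op 2: b = malloc(4) -> b = 8; heap: [0-7 ALLOC][8-11 ALLOC][12-27 FREE]
Op 3: c = malloc(4) -> c = 12; heap: [0-7 ALLOC][8-11 ALLOC][12-15 ALLOC][16-27 FREE]
Op 4: b = realloc(b, 6) -> b = 16; heap: [0-7 ALLOC][8-11 FREE][12-15 ALLOC][16-21 ALLOC][22-27 FREE]
Op 5: b = realloc(b, 3) -> b = 16; heap: [0-7 ALLOC][8-11 FREE][12-15 ALLOC][16-18 ALLOC][19-27 FREE]
Op 6: a = realloc(a, 2) -> a = 0; heap: [0-1 ALLOC][2-11 FREE][12-15 ALLOC][16-18 ALLOC][19-27 FREE]
Free blocks: [10 9] total_free=19 largest=10 -> 100*(19-10)/19 = 900/19 ≈ 47.368 -> rounds to 47

Answer: 47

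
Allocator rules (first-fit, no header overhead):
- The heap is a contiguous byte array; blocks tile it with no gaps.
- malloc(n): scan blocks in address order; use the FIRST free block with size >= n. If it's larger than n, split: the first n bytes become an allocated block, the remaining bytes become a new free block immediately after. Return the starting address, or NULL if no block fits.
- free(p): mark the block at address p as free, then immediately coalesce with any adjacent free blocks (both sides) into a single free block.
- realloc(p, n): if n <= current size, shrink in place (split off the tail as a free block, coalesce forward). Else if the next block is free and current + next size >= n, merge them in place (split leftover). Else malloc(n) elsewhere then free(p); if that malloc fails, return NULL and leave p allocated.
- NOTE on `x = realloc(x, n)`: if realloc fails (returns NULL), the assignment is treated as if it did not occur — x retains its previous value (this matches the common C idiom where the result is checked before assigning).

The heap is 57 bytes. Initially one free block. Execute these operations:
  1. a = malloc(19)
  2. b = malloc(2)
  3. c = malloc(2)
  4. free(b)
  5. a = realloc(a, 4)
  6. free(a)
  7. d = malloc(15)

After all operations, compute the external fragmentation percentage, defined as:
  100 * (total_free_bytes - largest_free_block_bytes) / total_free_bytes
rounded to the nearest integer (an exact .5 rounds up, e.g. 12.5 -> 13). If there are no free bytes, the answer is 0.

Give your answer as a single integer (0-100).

Answer: 15

Derivation:
Op 1: a = malloc(19) -> a = 0; heap: [0-18 ALLOC][19-56 FREE]
Op 2: b = malloc(2) -> b = 19; heap: [0-18 ALLOC][19-20 ALLOC][21-56 FREE]
Op 3: c = malloc(2) -> c = 21; heap: [0-18 ALLOC][19-20 ALLOC][21-22 ALLOC][23-56 FREE]
Op 4: free(b) -> (freed b); heap: [0-18 ALLOC][19-20 FREE][21-22 ALLOC][23-56 FREE]
Op 5: a = realloc(a, 4) -> a = 0; heap: [0-3 ALLOC][4-20 FREE][21-22 ALLOC][23-56 FREE]
Op 6: free(a) -> (freed a); heap: [0-20 FREE][21-22 ALLOC][23-56 FREE]
Op 7: d = malloc(15) -> d = 0; heap: [0-14 ALLOC][15-20 FREE][21-22 ALLOC][23-56 FREE]
Free blocks: [6 34] total_free=40 largest=34 -> 100*(40-34)/40 = 600/40 = 15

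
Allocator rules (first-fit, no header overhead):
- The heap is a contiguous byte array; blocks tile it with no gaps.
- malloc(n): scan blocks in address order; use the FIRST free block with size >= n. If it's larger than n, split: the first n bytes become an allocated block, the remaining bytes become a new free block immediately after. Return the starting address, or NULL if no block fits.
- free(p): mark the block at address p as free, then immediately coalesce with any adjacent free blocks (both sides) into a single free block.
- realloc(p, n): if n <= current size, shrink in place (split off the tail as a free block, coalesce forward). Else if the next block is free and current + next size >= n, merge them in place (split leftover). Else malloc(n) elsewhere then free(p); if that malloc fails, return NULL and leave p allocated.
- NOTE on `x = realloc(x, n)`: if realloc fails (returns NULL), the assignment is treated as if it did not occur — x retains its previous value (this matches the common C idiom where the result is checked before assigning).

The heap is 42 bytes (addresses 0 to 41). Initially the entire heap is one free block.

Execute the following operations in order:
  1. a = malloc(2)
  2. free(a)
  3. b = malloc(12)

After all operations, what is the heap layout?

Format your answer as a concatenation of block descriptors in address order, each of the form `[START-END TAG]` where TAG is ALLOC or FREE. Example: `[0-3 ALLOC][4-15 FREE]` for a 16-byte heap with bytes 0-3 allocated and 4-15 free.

Op 1: a = malloc(2) -> a = 0; heap: [0-1 ALLOC][2-41 FREE]
Op 2: free(a) -> (freed a); heap: [0-41 FREE]
Op 3: b = malloc(12) -> b = 0; heap: [0-11 ALLOC][12-41 FREE]

Answer: [0-11 ALLOC][12-41 FREE]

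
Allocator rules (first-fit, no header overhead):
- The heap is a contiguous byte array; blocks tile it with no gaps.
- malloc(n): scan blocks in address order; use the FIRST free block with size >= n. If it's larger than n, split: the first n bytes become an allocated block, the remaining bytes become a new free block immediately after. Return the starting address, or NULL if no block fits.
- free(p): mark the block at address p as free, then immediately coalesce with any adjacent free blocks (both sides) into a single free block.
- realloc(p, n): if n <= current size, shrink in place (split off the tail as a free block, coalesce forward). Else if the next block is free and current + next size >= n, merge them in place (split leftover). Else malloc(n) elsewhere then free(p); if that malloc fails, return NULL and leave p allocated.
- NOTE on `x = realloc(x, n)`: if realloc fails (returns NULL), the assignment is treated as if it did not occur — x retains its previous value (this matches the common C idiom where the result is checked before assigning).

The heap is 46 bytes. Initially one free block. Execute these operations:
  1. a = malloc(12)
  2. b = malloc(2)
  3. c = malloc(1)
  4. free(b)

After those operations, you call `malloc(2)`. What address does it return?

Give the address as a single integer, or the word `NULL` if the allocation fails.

Op 1: a = malloc(12) -> a = 0; heap: [0-11 ALLOC][12-45 FREE]
Op 2: b = malloc(2) -> b = 12; heap: [0-11 ALLOC][12-13 ALLOC][14-45 FREE]
Op 3: c = malloc(1) -> c = 14; heap: [0-11 ALLOC][12-13 ALLOC][14-14 ALLOC][15-45 FREE]
Op 4: free(b) -> (freed b); heap: [0-11 ALLOC][12-13 FREE][14-14 ALLOC][15-45 FREE]
malloc(2): first-fit scan over [0-11 ALLOC][12-13 FREE][14-14 ALLOC][15-45 FREE] -> 12

Answer: 12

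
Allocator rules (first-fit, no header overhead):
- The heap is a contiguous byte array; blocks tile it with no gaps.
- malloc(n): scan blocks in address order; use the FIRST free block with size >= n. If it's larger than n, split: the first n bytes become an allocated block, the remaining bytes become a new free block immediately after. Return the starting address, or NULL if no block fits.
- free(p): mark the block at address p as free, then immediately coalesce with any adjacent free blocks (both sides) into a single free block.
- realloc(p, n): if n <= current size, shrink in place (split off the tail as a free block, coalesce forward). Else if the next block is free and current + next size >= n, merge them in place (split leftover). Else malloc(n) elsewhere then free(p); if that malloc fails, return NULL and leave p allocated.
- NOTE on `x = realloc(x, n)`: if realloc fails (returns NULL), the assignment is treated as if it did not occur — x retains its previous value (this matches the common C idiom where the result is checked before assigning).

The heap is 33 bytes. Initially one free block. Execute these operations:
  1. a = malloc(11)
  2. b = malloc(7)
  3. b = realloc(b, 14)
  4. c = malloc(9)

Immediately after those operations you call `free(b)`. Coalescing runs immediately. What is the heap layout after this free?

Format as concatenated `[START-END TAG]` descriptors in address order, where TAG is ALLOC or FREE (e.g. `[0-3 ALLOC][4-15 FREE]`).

Answer: [0-10 ALLOC][11-32 FREE]

Derivation:
Op 1: a = malloc(11) -> a = 0; heap: [0-10 ALLOC][11-32 FREE]
Op 2: b = malloc(7) -> b = 11; heap: [0-10 ALLOC][11-17 ALLOC][18-32 FREE]
Op 3: b = realloc(b, 14) -> b = 11; heap: [0-10 ALLOC][11-24 ALLOC][25-32 FREE]
Op 4: c = malloc(9) -> c = NULL; heap: [0-10 ALLOC][11-24 ALLOC][25-32 FREE]
free(b): b = 11 -> block [11-24 ALLOC]; mark free, coalesce with adjacent free neighbors -> [0-10 ALLOC][11-32 FREE]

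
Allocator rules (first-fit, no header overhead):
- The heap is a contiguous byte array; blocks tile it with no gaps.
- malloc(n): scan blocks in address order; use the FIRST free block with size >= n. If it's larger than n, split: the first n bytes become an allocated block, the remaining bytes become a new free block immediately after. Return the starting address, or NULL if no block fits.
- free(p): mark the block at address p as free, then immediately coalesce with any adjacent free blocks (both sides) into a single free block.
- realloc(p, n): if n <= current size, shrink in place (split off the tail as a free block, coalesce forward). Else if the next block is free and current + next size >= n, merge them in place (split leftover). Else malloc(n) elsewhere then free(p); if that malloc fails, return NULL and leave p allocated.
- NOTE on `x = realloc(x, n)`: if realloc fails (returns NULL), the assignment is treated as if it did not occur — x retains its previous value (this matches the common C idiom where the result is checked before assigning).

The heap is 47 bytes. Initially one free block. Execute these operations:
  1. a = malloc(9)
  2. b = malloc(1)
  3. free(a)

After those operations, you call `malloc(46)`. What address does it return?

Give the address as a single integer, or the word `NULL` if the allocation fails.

Answer: NULL

Derivation:
Op 1: a = malloc(9) -> a = 0; heap: [0-8 ALLOC][9-46 FREE]
Op 2: b = malloc(1) -> b = 9; heap: [0-8 ALLOC][9-9 ALLOC][10-46 FREE]
Op 3: free(a) -> (freed a); heap: [0-8 FREE][9-9 ALLOC][10-46 FREE]
malloc(46): first-fit scan over [0-8 FREE][9-9 ALLOC][10-46 FREE] -> NULL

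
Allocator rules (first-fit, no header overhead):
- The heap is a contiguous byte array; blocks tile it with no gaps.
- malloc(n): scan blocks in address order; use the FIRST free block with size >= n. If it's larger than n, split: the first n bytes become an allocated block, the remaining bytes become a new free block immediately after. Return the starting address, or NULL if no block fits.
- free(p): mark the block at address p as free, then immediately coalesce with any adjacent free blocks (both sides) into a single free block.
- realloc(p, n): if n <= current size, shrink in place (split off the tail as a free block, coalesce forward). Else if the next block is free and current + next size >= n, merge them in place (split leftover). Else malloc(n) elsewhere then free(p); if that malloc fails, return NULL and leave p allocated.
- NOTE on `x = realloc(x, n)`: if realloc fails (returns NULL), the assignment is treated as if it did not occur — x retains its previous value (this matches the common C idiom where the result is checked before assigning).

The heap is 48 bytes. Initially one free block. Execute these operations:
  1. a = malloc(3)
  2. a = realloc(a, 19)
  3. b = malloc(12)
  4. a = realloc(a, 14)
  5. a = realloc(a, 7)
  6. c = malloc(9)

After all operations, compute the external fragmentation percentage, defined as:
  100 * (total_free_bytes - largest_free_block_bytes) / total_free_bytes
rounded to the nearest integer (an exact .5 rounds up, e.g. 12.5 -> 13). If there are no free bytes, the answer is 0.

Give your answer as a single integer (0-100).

Answer: 15

Derivation:
Op 1: a = malloc(3) -> a = 0; heap: [0-2 ALLOC][3-47 FREE]
Op 2: a = realloc(a, 19) -> a = 0; heap: [0-18 ALLOC][19-47 FREE]
Op 3: b = malloc(12) -> b = 19; heap: [0-18 ALLOC][19-30 ALLOC][31-47 FREE]
Op 4: a = realloc(a, 14) -> a = 0; heap: [0-13 ALLOC][14-18 FREE][19-30 ALLOC][31-47 FREE]
Op 5: a = realloc(a, 7) -> a = 0; heap: [0-6 ALLOC][7-18 FREE][19-30 ALLOC][31-47 FREE]
Op 6: c = malloc(9) -> c = 7; heap: [0-6 ALLOC][7-15 ALLOC][16-18 FREE][19-30 ALLOC][31-47 FREE]
Free blocks: [3 17] total_free=20 largest=17 -> 100*(20-17)/20 = 300/20 = 15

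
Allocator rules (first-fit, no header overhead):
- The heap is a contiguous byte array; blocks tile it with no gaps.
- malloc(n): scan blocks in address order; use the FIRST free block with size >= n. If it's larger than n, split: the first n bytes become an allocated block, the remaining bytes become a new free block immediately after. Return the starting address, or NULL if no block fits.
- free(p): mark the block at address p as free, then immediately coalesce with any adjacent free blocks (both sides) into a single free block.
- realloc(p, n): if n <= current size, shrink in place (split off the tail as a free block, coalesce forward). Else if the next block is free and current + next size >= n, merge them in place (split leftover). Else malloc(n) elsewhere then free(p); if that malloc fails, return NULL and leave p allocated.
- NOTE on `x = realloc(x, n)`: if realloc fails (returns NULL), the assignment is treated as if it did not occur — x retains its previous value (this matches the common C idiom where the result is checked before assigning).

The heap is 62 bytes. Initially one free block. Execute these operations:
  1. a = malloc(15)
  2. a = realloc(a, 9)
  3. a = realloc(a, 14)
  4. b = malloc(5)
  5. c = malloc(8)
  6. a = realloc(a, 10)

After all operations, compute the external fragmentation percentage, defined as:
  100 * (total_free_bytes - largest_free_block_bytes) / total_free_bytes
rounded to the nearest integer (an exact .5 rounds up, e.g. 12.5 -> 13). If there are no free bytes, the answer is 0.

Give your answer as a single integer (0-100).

Op 1: a = malloc(15) -> a = 0; heap: [0-14 ALLOC][15-61 FREE]
Op 2: a = realloc(a, 9) -> a = 0; heap: [0-8 ALLOC][9-61 FREE]
Op 3: a = realloc(a, 14) -> a = 0; heap: [0-13 ALLOC][14-61 FREE]
Op 4: b = malloc(5) -> b = 14; heap: [0-13 ALLOC][14-18 ALLOC][19-61 FREE]
Op 5: c = malloc(8) -> c = 19; heap: [0-13 ALLOC][14-18 ALLOC][19-26 ALLOC][27-61 FREE]
Op 6: a = realloc(a, 10) -> a = 0; heap: [0-9 ALLOC][10-13 FREE][14-18 ALLOC][19-26 ALLOC][27-61 FREE]
Free blocks: [4 35] total_free=39 largest=35 -> 100*(39-35)/39 = 400/39 ≈ 10.256 -> rounds to 10

Answer: 10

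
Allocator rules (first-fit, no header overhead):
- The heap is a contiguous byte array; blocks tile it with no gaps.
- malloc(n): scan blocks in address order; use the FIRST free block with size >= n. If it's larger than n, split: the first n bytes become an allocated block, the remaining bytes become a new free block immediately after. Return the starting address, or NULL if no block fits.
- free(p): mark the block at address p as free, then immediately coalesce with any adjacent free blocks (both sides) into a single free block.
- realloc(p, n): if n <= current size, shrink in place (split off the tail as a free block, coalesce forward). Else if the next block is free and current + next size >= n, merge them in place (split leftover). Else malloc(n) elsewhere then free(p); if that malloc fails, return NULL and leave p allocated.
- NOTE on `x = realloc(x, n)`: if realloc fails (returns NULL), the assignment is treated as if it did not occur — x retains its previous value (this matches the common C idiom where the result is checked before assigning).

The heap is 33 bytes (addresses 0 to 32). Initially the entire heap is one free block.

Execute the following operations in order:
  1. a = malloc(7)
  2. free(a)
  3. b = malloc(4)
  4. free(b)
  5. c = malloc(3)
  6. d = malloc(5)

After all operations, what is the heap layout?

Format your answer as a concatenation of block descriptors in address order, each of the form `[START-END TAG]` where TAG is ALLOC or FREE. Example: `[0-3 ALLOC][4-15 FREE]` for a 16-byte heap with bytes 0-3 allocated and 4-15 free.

Answer: [0-2 ALLOC][3-7 ALLOC][8-32 FREE]

Derivation:
Op 1: a = malloc(7) -> a = 0; heap: [0-6 ALLOC][7-32 FREE]
Op 2: free(a) -> (freed a); heap: [0-32 FREE]
Op 3: b = malloc(4) -> b = 0; heap: [0-3 ALLOC][4-32 FREE]
Op 4: free(b) -> (freed b); heap: [0-32 FREE]
Op 5: c = malloc(3) -> c = 0; heap: [0-2 ALLOC][3-32 FREE]
Op 6: d = malloc(5) -> d = 3; heap: [0-2 ALLOC][3-7 ALLOC][8-32 FREE]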